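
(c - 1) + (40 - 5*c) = 39 - 4*c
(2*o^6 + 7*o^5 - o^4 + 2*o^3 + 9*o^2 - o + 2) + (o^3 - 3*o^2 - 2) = 2*o^6 + 7*o^5 - o^4 + 3*o^3 + 6*o^2 - o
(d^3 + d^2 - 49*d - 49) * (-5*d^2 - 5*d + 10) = -5*d^5 - 10*d^4 + 250*d^3 + 500*d^2 - 245*d - 490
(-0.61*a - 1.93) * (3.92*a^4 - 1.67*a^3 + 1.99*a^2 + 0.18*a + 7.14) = -2.3912*a^5 - 6.5469*a^4 + 2.0092*a^3 - 3.9505*a^2 - 4.7028*a - 13.7802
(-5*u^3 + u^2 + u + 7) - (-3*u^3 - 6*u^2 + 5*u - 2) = -2*u^3 + 7*u^2 - 4*u + 9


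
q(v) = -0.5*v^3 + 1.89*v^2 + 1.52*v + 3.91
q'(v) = -1.5*v^2 + 3.78*v + 1.52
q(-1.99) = 12.31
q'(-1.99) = -11.94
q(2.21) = 11.10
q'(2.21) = 2.55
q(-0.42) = 3.64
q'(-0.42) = -0.33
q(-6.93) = 250.55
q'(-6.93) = -96.71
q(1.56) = 8.98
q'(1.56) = 3.77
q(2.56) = 11.80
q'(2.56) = 1.37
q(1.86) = 10.06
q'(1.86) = 3.36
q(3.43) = 11.18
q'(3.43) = -3.16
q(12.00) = -569.69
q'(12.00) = -169.12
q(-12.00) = 1121.83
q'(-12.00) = -259.84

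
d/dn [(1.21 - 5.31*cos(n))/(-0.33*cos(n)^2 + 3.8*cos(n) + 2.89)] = (1.7523*cos(n)^2 - 0.7986*cos(n) + 19.9439)*sin(n)/(0.1089*cos(n)^4 - 2.508*cos(n)^3 + 12.5326*cos(n)^2 + 21.964*cos(n) + 8.3521)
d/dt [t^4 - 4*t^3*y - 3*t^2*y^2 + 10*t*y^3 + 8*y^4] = 4*t^3 - 12*t^2*y - 6*t*y^2 + 10*y^3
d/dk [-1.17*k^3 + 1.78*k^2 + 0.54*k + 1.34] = -3.51*k^2 + 3.56*k + 0.54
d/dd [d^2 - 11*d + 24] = 2*d - 11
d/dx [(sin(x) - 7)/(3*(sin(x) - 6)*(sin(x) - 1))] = (14*sin(x) + cos(x)^2 - 44)*cos(x)/(3*(sin(x) - 6)^2*(sin(x) - 1)^2)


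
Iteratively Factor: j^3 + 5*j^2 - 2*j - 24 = (j + 4)*(j^2 + j - 6) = (j - 2)*(j + 4)*(j + 3)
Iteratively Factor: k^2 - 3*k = (k)*(k - 3)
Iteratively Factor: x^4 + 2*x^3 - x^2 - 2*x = (x - 1)*(x^3 + 3*x^2 + 2*x) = (x - 1)*(x + 2)*(x^2 + x) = x*(x - 1)*(x + 2)*(x + 1)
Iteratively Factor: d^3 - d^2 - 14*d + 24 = (d - 3)*(d^2 + 2*d - 8) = (d - 3)*(d + 4)*(d - 2)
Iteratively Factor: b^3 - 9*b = (b)*(b^2 - 9) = b*(b + 3)*(b - 3)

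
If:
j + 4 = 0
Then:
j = -4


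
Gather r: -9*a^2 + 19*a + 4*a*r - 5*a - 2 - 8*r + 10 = -9*a^2 + 14*a + r*(4*a - 8) + 8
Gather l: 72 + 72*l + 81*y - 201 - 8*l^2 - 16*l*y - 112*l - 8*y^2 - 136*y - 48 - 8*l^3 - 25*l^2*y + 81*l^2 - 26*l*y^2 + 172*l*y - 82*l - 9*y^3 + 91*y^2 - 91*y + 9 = -8*l^3 + l^2*(73 - 25*y) + l*(-26*y^2 + 156*y - 122) - 9*y^3 + 83*y^2 - 146*y - 168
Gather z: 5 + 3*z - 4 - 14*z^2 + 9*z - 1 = -14*z^2 + 12*z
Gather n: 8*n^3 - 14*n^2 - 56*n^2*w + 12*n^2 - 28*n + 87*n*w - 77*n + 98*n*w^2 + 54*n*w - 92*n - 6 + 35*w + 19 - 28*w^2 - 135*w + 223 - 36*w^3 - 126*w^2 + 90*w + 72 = 8*n^3 + n^2*(-56*w - 2) + n*(98*w^2 + 141*w - 197) - 36*w^3 - 154*w^2 - 10*w + 308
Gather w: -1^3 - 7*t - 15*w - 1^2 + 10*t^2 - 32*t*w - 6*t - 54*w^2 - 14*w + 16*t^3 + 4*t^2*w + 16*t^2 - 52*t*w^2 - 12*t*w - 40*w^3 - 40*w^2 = 16*t^3 + 26*t^2 - 13*t - 40*w^3 + w^2*(-52*t - 94) + w*(4*t^2 - 44*t - 29) - 2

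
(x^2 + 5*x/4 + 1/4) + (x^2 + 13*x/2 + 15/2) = 2*x^2 + 31*x/4 + 31/4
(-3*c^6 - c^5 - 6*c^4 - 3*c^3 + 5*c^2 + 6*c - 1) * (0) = 0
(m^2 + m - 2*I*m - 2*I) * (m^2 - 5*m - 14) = m^4 - 4*m^3 - 2*I*m^3 - 19*m^2 + 8*I*m^2 - 14*m + 38*I*m + 28*I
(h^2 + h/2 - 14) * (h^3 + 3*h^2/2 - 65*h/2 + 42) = h^5 + 2*h^4 - 183*h^3/4 + 19*h^2/4 + 476*h - 588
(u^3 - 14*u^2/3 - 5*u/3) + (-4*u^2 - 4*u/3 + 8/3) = u^3 - 26*u^2/3 - 3*u + 8/3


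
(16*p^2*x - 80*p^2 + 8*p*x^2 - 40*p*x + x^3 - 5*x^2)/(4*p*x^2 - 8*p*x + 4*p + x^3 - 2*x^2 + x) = (4*p*x - 20*p + x^2 - 5*x)/(x^2 - 2*x + 1)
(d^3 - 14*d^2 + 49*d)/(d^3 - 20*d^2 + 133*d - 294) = d/(d - 6)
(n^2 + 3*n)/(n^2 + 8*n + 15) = n/(n + 5)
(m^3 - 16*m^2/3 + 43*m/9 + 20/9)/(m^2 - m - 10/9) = (3*m^2 - 11*m - 4)/(3*m + 2)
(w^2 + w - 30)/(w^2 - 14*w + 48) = (w^2 + w - 30)/(w^2 - 14*w + 48)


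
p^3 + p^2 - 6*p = p*(p - 2)*(p + 3)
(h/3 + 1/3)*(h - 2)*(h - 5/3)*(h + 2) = h^4/3 - 2*h^3/9 - 17*h^2/9 + 8*h/9 + 20/9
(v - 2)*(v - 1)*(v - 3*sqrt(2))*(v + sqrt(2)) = v^4 - 3*v^3 - 2*sqrt(2)*v^3 - 4*v^2 + 6*sqrt(2)*v^2 - 4*sqrt(2)*v + 18*v - 12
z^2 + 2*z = z*(z + 2)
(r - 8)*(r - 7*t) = r^2 - 7*r*t - 8*r + 56*t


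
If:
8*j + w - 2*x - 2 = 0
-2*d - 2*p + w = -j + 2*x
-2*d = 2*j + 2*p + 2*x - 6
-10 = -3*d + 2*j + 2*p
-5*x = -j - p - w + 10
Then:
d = 281/85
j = -77/85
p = 147/170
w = 741/85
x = -9/34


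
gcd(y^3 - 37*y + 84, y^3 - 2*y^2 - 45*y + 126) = y^2 + 4*y - 21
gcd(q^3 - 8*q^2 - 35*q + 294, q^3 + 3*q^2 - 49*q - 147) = q - 7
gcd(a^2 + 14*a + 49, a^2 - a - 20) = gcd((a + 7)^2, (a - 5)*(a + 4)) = 1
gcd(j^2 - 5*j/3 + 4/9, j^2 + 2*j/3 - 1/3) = j - 1/3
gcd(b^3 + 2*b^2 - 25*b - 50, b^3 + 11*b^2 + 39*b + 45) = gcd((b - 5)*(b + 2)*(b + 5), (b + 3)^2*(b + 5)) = b + 5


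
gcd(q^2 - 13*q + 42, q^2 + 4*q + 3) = 1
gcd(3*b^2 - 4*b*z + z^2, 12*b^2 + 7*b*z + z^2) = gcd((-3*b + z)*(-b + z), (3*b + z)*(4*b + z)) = 1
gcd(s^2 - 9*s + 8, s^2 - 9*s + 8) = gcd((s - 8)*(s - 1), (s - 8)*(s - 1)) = s^2 - 9*s + 8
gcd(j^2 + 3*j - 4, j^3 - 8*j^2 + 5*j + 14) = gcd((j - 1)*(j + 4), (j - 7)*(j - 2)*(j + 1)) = 1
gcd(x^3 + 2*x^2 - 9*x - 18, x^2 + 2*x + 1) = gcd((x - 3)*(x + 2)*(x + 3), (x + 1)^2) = 1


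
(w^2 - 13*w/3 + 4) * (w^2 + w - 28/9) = w^4 - 10*w^3/3 - 31*w^2/9 + 472*w/27 - 112/9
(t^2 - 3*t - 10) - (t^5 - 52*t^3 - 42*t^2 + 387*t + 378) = -t^5 + 52*t^3 + 43*t^2 - 390*t - 388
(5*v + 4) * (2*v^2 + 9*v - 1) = 10*v^3 + 53*v^2 + 31*v - 4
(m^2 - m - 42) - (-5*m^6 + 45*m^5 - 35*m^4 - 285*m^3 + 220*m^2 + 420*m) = 5*m^6 - 45*m^5 + 35*m^4 + 285*m^3 - 219*m^2 - 421*m - 42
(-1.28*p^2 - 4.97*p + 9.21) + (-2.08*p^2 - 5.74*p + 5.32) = -3.36*p^2 - 10.71*p + 14.53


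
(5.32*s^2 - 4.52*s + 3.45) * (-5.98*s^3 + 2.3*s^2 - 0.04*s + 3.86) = -31.8136*s^5 + 39.2656*s^4 - 31.2398*s^3 + 28.651*s^2 - 17.5852*s + 13.317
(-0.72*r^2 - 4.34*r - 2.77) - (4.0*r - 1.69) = -0.72*r^2 - 8.34*r - 1.08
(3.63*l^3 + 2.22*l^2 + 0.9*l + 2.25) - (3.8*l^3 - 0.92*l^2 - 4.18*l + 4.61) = -0.17*l^3 + 3.14*l^2 + 5.08*l - 2.36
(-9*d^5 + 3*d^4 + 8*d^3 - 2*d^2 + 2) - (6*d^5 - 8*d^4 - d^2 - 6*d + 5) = -15*d^5 + 11*d^4 + 8*d^3 - d^2 + 6*d - 3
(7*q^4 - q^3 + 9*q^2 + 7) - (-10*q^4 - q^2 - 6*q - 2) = 17*q^4 - q^3 + 10*q^2 + 6*q + 9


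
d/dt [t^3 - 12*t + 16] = 3*t^2 - 12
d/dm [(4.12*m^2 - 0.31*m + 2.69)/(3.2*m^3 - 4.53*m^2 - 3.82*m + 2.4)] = (-13.184*m^4 + 1.984*m^3 - 42.9667*m^2 + 44.1474*m + 9.5318)/(10.24*m^6 - 28.992*m^5 - 3.9271*m^4 + 49.9692*m^3 - 7.1516*m^2 - 18.336*m + 5.76)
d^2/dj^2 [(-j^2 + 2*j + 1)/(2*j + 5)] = -82/(8*j^3 + 60*j^2 + 150*j + 125)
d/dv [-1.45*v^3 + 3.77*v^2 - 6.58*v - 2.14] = -4.35*v^2 + 7.54*v - 6.58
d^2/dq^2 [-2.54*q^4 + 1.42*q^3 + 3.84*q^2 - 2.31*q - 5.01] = -30.48*q^2 + 8.52*q + 7.68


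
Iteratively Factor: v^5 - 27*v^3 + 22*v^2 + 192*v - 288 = (v + 4)*(v^4 - 4*v^3 - 11*v^2 + 66*v - 72) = (v - 3)*(v + 4)*(v^3 - v^2 - 14*v + 24) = (v - 3)*(v + 4)^2*(v^2 - 5*v + 6) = (v - 3)^2*(v + 4)^2*(v - 2)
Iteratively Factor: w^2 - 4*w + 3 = (w - 3)*(w - 1)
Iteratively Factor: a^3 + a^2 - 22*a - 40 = (a - 5)*(a^2 + 6*a + 8) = (a - 5)*(a + 2)*(a + 4)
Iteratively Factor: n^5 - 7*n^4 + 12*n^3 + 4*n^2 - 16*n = (n - 2)*(n^4 - 5*n^3 + 2*n^2 + 8*n) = (n - 2)^2*(n^3 - 3*n^2 - 4*n) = (n - 2)^2*(n + 1)*(n^2 - 4*n) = (n - 4)*(n - 2)^2*(n + 1)*(n)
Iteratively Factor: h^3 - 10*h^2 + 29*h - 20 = (h - 5)*(h^2 - 5*h + 4) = (h - 5)*(h - 4)*(h - 1)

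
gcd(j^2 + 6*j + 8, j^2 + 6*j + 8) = j^2 + 6*j + 8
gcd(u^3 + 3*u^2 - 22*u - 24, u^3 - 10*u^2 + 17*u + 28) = u^2 - 3*u - 4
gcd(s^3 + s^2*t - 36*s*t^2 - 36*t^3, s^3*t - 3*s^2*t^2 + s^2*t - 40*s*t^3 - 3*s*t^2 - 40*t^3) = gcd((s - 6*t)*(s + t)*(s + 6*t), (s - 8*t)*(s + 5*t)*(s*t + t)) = 1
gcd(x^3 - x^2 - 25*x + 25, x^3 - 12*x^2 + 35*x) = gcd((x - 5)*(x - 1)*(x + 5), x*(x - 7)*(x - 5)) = x - 5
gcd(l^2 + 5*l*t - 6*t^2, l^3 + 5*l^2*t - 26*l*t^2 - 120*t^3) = l + 6*t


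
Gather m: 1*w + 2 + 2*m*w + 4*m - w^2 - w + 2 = m*(2*w + 4) - w^2 + 4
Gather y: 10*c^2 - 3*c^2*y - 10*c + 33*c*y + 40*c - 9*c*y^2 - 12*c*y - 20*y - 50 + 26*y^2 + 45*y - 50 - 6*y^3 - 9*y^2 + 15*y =10*c^2 + 30*c - 6*y^3 + y^2*(17 - 9*c) + y*(-3*c^2 + 21*c + 40) - 100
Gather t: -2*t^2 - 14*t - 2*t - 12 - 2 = -2*t^2 - 16*t - 14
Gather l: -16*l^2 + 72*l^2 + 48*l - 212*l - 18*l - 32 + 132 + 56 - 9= 56*l^2 - 182*l + 147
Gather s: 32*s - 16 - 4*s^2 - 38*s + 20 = -4*s^2 - 6*s + 4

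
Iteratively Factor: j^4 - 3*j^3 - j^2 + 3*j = (j - 1)*(j^3 - 2*j^2 - 3*j) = j*(j - 1)*(j^2 - 2*j - 3) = j*(j - 3)*(j - 1)*(j + 1)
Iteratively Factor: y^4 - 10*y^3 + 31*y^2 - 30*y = (y - 5)*(y^3 - 5*y^2 + 6*y) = y*(y - 5)*(y^2 - 5*y + 6) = y*(y - 5)*(y - 2)*(y - 3)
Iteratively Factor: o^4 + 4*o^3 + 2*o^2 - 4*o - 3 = (o - 1)*(o^3 + 5*o^2 + 7*o + 3) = (o - 1)*(o + 1)*(o^2 + 4*o + 3) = (o - 1)*(o + 1)*(o + 3)*(o + 1)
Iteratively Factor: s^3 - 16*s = (s - 4)*(s^2 + 4*s) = (s - 4)*(s + 4)*(s)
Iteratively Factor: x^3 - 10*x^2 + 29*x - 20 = (x - 4)*(x^2 - 6*x + 5) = (x - 4)*(x - 1)*(x - 5)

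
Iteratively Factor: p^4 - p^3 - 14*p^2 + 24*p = (p - 2)*(p^3 + p^2 - 12*p) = (p - 2)*(p + 4)*(p^2 - 3*p) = (p - 3)*(p - 2)*(p + 4)*(p)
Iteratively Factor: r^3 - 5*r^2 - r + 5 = (r + 1)*(r^2 - 6*r + 5) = (r - 5)*(r + 1)*(r - 1)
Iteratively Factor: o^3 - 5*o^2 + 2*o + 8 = (o - 4)*(o^2 - o - 2) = (o - 4)*(o + 1)*(o - 2)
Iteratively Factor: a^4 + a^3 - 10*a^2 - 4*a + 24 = (a + 3)*(a^3 - 2*a^2 - 4*a + 8) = (a + 2)*(a + 3)*(a^2 - 4*a + 4) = (a - 2)*(a + 2)*(a + 3)*(a - 2)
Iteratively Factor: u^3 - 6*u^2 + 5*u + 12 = (u - 3)*(u^2 - 3*u - 4) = (u - 3)*(u + 1)*(u - 4)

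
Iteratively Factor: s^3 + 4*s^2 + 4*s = (s + 2)*(s^2 + 2*s) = s*(s + 2)*(s + 2)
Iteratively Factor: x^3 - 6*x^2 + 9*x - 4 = (x - 1)*(x^2 - 5*x + 4) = (x - 4)*(x - 1)*(x - 1)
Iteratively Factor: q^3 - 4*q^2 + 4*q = (q - 2)*(q^2 - 2*q) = (q - 2)^2*(q)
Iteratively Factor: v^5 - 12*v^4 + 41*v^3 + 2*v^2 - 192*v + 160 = (v + 2)*(v^4 - 14*v^3 + 69*v^2 - 136*v + 80) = (v - 4)*(v + 2)*(v^3 - 10*v^2 + 29*v - 20) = (v - 4)*(v - 1)*(v + 2)*(v^2 - 9*v + 20) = (v - 5)*(v - 4)*(v - 1)*(v + 2)*(v - 4)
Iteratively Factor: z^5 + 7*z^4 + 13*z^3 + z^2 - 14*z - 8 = (z - 1)*(z^4 + 8*z^3 + 21*z^2 + 22*z + 8) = (z - 1)*(z + 2)*(z^3 + 6*z^2 + 9*z + 4) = (z - 1)*(z + 1)*(z + 2)*(z^2 + 5*z + 4) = (z - 1)*(z + 1)^2*(z + 2)*(z + 4)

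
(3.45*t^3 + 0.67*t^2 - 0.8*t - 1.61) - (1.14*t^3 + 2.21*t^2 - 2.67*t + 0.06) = 2.31*t^3 - 1.54*t^2 + 1.87*t - 1.67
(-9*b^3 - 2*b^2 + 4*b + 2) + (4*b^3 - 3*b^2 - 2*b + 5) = -5*b^3 - 5*b^2 + 2*b + 7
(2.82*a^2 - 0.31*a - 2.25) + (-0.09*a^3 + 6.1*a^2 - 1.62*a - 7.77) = -0.09*a^3 + 8.92*a^2 - 1.93*a - 10.02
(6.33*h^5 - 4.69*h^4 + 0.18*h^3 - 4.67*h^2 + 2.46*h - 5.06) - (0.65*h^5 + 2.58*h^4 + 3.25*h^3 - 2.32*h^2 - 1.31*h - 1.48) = 5.68*h^5 - 7.27*h^4 - 3.07*h^3 - 2.35*h^2 + 3.77*h - 3.58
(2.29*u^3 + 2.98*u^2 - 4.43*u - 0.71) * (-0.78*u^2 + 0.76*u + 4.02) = -1.7862*u^5 - 0.584*u^4 + 14.926*u^3 + 9.1666*u^2 - 18.3482*u - 2.8542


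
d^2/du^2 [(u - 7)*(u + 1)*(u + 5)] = 6*u - 2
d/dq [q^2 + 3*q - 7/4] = 2*q + 3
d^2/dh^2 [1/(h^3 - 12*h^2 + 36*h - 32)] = 12*(h^2 - 12*h + 38)/(h^7 - 32*h^6 + 408*h^5 - 2656*h^4 + 9488*h^3 - 18816*h^2 + 19456*h - 8192)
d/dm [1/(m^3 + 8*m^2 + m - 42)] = (-3*m^2 - 16*m - 1)/(m^3 + 8*m^2 + m - 42)^2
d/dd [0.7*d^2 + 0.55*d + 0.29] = 1.4*d + 0.55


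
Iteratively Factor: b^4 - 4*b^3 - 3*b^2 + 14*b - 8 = (b - 1)*(b^3 - 3*b^2 - 6*b + 8) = (b - 1)^2*(b^2 - 2*b - 8) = (b - 4)*(b - 1)^2*(b + 2)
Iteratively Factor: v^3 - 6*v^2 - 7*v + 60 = (v + 3)*(v^2 - 9*v + 20) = (v - 4)*(v + 3)*(v - 5)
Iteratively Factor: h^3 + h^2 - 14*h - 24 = (h + 3)*(h^2 - 2*h - 8) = (h + 2)*(h + 3)*(h - 4)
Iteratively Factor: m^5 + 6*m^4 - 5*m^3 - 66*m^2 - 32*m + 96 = (m + 2)*(m^4 + 4*m^3 - 13*m^2 - 40*m + 48) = (m + 2)*(m + 4)*(m^3 - 13*m + 12) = (m + 2)*(m + 4)^2*(m^2 - 4*m + 3) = (m - 1)*(m + 2)*(m + 4)^2*(m - 3)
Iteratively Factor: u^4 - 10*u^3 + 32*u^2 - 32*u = (u - 4)*(u^3 - 6*u^2 + 8*u) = (u - 4)^2*(u^2 - 2*u) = u*(u - 4)^2*(u - 2)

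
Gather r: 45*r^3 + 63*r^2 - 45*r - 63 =45*r^3 + 63*r^2 - 45*r - 63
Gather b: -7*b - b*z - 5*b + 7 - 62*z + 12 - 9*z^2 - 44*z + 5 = b*(-z - 12) - 9*z^2 - 106*z + 24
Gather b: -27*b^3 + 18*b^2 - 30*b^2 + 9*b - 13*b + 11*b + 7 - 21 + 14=-27*b^3 - 12*b^2 + 7*b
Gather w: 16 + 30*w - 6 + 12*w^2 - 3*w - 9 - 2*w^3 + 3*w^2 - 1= -2*w^3 + 15*w^2 + 27*w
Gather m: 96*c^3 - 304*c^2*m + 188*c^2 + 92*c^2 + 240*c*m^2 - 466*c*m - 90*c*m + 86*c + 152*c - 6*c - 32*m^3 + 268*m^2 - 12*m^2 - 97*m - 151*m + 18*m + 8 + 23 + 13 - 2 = 96*c^3 + 280*c^2 + 232*c - 32*m^3 + m^2*(240*c + 256) + m*(-304*c^2 - 556*c - 230) + 42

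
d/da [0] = 0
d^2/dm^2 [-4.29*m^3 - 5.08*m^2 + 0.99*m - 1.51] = -25.74*m - 10.16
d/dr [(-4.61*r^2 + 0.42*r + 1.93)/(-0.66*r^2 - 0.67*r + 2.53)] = (3.3659*r^2 - 20.779*r + 2.3557)/(0.4356*r^4 + 0.8844*r^3 - 2.8907*r^2 - 3.3902*r + 6.4009)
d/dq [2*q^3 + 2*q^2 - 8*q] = 6*q^2 + 4*q - 8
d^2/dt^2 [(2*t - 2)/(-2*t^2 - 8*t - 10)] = 2*(-4*(t - 1)*(t + 2)^2 + 3*(t + 1)*(t^2 + 4*t + 5))/(t^2 + 4*t + 5)^3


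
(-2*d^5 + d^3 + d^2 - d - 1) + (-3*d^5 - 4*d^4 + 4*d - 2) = -5*d^5 - 4*d^4 + d^3 + d^2 + 3*d - 3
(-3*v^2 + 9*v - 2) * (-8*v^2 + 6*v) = 24*v^4 - 90*v^3 + 70*v^2 - 12*v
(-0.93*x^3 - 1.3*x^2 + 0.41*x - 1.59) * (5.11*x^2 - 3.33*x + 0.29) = -4.7523*x^5 - 3.5461*x^4 + 6.1544*x^3 - 9.8672*x^2 + 5.4136*x - 0.4611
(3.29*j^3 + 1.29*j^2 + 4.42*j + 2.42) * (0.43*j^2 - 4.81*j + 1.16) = 1.4147*j^5 - 15.2702*j^4 - 0.4879*j^3 - 18.7232*j^2 - 6.513*j + 2.8072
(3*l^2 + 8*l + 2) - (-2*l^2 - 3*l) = 5*l^2 + 11*l + 2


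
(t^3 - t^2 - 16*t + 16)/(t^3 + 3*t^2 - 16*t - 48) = (t - 1)/(t + 3)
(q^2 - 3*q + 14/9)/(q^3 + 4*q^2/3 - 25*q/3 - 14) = (9*q^2 - 27*q + 14)/(3*(3*q^3 + 4*q^2 - 25*q - 42))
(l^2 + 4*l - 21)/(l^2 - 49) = (l - 3)/(l - 7)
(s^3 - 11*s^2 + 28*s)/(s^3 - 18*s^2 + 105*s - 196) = s/(s - 7)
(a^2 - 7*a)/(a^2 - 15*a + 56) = a/(a - 8)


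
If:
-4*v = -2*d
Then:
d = 2*v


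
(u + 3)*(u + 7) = u^2 + 10*u + 21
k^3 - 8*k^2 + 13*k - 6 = (k - 6)*(k - 1)^2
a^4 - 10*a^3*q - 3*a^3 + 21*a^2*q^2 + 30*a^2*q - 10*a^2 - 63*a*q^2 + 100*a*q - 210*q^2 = (a - 5)*(a + 2)*(a - 7*q)*(a - 3*q)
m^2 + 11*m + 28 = (m + 4)*(m + 7)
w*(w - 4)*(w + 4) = w^3 - 16*w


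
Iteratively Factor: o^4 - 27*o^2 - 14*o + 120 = (o - 2)*(o^3 + 2*o^2 - 23*o - 60) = (o - 2)*(o + 4)*(o^2 - 2*o - 15) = (o - 2)*(o + 3)*(o + 4)*(o - 5)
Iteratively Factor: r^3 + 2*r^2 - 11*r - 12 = (r + 4)*(r^2 - 2*r - 3) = (r - 3)*(r + 4)*(r + 1)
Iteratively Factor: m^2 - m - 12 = (m - 4)*(m + 3)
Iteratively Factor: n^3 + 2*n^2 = (n + 2)*(n^2) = n*(n + 2)*(n)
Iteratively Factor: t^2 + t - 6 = (t - 2)*(t + 3)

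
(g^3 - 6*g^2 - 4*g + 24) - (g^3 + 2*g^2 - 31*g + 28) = -8*g^2 + 27*g - 4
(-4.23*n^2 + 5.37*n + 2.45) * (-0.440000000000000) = 1.8612*n^2 - 2.3628*n - 1.078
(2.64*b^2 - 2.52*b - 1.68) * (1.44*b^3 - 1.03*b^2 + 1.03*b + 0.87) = 3.8016*b^5 - 6.348*b^4 + 2.8956*b^3 + 1.4316*b^2 - 3.9228*b - 1.4616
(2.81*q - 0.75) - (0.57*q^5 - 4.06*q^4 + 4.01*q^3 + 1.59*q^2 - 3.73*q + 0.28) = -0.57*q^5 + 4.06*q^4 - 4.01*q^3 - 1.59*q^2 + 6.54*q - 1.03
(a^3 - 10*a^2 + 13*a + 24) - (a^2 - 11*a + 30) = a^3 - 11*a^2 + 24*a - 6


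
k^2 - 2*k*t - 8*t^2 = (k - 4*t)*(k + 2*t)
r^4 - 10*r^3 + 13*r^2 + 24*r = r*(r - 8)*(r - 3)*(r + 1)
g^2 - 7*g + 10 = (g - 5)*(g - 2)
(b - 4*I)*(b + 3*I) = b^2 - I*b + 12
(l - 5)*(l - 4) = l^2 - 9*l + 20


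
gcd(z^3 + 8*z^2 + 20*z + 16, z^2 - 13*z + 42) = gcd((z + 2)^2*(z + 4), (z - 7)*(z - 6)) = 1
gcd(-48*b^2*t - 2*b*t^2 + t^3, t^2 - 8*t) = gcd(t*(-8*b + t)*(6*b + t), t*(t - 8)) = t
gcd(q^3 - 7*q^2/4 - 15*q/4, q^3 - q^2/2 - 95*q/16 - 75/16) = q^2 - 7*q/4 - 15/4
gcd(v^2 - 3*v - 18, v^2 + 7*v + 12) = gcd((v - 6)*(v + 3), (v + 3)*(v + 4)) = v + 3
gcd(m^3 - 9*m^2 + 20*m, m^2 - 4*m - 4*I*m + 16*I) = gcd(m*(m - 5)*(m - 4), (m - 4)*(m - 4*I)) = m - 4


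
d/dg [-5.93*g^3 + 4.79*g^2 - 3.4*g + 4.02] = -17.79*g^2 + 9.58*g - 3.4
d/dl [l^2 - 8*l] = 2*l - 8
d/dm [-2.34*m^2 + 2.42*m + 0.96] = 2.42 - 4.68*m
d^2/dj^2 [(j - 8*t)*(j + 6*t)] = 2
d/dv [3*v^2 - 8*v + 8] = 6*v - 8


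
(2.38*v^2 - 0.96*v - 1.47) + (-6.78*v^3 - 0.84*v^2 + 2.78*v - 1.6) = -6.78*v^3 + 1.54*v^2 + 1.82*v - 3.07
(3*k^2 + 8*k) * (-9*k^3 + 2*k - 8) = -27*k^5 - 72*k^4 + 6*k^3 - 8*k^2 - 64*k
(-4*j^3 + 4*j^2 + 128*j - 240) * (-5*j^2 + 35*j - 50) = 20*j^5 - 160*j^4 - 300*j^3 + 5480*j^2 - 14800*j + 12000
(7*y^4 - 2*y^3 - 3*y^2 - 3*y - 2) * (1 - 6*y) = -42*y^5 + 19*y^4 + 16*y^3 + 15*y^2 + 9*y - 2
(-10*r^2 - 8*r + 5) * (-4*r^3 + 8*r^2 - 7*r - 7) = 40*r^5 - 48*r^4 - 14*r^3 + 166*r^2 + 21*r - 35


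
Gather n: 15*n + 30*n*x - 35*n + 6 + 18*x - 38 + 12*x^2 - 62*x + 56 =n*(30*x - 20) + 12*x^2 - 44*x + 24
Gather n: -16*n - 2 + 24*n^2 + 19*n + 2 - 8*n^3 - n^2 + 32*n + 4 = -8*n^3 + 23*n^2 + 35*n + 4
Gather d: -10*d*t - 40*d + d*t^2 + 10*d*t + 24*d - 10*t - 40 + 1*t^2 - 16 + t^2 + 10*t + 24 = d*(t^2 - 16) + 2*t^2 - 32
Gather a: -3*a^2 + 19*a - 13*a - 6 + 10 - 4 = -3*a^2 + 6*a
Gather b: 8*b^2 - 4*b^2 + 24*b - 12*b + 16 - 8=4*b^2 + 12*b + 8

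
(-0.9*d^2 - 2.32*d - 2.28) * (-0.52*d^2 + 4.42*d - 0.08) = 0.468*d^4 - 2.7716*d^3 - 8.9968*d^2 - 9.892*d + 0.1824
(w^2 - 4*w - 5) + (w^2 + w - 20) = 2*w^2 - 3*w - 25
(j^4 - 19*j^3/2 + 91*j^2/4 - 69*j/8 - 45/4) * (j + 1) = j^5 - 17*j^4/2 + 53*j^3/4 + 113*j^2/8 - 159*j/8 - 45/4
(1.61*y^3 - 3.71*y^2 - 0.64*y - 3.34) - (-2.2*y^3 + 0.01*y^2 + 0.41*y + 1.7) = 3.81*y^3 - 3.72*y^2 - 1.05*y - 5.04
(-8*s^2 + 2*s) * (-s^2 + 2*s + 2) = 8*s^4 - 18*s^3 - 12*s^2 + 4*s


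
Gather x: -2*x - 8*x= -10*x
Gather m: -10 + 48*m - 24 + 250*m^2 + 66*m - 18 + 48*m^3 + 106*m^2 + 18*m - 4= 48*m^3 + 356*m^2 + 132*m - 56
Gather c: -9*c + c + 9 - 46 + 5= -8*c - 32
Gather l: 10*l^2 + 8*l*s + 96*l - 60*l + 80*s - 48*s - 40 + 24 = 10*l^2 + l*(8*s + 36) + 32*s - 16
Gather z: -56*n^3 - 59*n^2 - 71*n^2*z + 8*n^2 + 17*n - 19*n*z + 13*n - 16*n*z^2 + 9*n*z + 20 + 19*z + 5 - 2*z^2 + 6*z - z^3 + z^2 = -56*n^3 - 51*n^2 + 30*n - z^3 + z^2*(-16*n - 1) + z*(-71*n^2 - 10*n + 25) + 25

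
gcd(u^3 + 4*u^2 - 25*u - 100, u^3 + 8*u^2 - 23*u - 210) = u - 5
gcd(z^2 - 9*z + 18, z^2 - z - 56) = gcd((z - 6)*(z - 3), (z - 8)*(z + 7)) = 1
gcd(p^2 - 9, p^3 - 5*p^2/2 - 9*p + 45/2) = p^2 - 9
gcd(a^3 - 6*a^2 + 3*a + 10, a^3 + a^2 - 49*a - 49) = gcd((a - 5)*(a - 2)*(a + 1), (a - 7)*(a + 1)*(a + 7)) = a + 1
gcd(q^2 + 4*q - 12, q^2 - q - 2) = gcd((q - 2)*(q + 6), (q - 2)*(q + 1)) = q - 2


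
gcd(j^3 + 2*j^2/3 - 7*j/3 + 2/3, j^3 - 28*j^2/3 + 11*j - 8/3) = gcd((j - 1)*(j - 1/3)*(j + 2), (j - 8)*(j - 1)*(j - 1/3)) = j^2 - 4*j/3 + 1/3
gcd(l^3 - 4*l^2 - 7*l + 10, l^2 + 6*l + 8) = l + 2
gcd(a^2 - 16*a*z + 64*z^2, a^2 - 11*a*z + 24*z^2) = -a + 8*z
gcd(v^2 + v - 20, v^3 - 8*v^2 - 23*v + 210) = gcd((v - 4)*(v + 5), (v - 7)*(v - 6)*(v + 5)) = v + 5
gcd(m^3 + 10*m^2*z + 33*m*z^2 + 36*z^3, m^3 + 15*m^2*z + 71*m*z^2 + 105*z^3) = m + 3*z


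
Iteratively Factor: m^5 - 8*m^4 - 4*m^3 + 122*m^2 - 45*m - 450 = (m + 3)*(m^4 - 11*m^3 + 29*m^2 + 35*m - 150) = (m + 2)*(m + 3)*(m^3 - 13*m^2 + 55*m - 75) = (m - 5)*(m + 2)*(m + 3)*(m^2 - 8*m + 15) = (m - 5)^2*(m + 2)*(m + 3)*(m - 3)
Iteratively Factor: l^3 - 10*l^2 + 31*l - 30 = (l - 3)*(l^2 - 7*l + 10) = (l - 3)*(l - 2)*(l - 5)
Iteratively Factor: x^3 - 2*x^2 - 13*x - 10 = (x + 2)*(x^2 - 4*x - 5) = (x - 5)*(x + 2)*(x + 1)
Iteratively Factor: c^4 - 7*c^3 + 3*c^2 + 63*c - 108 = (c - 3)*(c^3 - 4*c^2 - 9*c + 36) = (c - 4)*(c - 3)*(c^2 - 9) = (c - 4)*(c - 3)*(c + 3)*(c - 3)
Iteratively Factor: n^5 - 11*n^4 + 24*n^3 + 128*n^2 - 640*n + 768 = (n + 4)*(n^4 - 15*n^3 + 84*n^2 - 208*n + 192) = (n - 3)*(n + 4)*(n^3 - 12*n^2 + 48*n - 64) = (n - 4)*(n - 3)*(n + 4)*(n^2 - 8*n + 16) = (n - 4)^2*(n - 3)*(n + 4)*(n - 4)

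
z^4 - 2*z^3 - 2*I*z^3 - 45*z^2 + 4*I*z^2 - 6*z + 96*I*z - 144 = (z - 8)*(z + 6)*(z - 3*I)*(z + I)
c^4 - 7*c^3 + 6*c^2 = c^2*(c - 6)*(c - 1)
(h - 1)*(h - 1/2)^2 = h^3 - 2*h^2 + 5*h/4 - 1/4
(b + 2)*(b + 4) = b^2 + 6*b + 8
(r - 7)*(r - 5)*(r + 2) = r^3 - 10*r^2 + 11*r + 70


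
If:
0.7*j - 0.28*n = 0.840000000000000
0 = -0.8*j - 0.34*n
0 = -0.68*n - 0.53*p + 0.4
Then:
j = 0.62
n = -1.45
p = 2.62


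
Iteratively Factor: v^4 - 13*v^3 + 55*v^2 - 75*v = (v)*(v^3 - 13*v^2 + 55*v - 75) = v*(v - 3)*(v^2 - 10*v + 25) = v*(v - 5)*(v - 3)*(v - 5)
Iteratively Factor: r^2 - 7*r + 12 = (r - 3)*(r - 4)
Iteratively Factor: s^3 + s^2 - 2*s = (s)*(s^2 + s - 2) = s*(s - 1)*(s + 2)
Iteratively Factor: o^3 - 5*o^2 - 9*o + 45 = (o - 5)*(o^2 - 9) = (o - 5)*(o + 3)*(o - 3)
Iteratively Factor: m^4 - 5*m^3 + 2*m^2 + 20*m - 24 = (m - 2)*(m^3 - 3*m^2 - 4*m + 12) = (m - 3)*(m - 2)*(m^2 - 4) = (m - 3)*(m - 2)*(m + 2)*(m - 2)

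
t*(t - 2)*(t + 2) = t^3 - 4*t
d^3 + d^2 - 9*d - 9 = (d - 3)*(d + 1)*(d + 3)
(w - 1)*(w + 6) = w^2 + 5*w - 6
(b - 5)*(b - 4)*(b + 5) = b^3 - 4*b^2 - 25*b + 100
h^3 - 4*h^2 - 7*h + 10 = (h - 5)*(h - 1)*(h + 2)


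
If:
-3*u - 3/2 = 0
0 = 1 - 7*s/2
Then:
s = 2/7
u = -1/2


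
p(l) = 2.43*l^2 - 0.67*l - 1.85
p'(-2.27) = -11.70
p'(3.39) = 15.81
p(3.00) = 18.01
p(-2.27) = 12.19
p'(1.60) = 7.11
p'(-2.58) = -13.21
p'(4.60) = 21.69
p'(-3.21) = -16.27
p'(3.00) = 13.91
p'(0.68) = 2.63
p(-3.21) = 25.34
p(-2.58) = 16.05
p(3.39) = 23.80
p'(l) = 4.86*l - 0.67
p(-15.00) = 554.95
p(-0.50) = -0.91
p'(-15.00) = -73.57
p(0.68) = -1.18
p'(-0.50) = -3.10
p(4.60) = 46.49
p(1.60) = 3.30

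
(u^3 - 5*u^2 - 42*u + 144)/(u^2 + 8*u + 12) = (u^2 - 11*u + 24)/(u + 2)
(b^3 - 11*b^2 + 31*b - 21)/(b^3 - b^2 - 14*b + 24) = (b^2 - 8*b + 7)/(b^2 + 2*b - 8)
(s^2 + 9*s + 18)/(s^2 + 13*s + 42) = (s + 3)/(s + 7)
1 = 1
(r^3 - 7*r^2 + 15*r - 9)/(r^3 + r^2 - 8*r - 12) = (r^2 - 4*r + 3)/(r^2 + 4*r + 4)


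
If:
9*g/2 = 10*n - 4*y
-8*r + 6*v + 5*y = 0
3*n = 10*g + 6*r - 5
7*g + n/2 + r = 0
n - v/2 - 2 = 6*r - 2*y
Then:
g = -1022/1093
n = 27239/6558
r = 58609/13116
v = -3904/1093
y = 37498/3279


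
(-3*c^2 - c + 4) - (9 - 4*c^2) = c^2 - c - 5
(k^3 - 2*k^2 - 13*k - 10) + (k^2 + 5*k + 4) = k^3 - k^2 - 8*k - 6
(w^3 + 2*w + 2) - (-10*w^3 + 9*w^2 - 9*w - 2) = 11*w^3 - 9*w^2 + 11*w + 4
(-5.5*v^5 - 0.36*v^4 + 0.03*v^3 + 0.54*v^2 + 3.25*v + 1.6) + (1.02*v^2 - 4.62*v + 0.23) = -5.5*v^5 - 0.36*v^4 + 0.03*v^3 + 1.56*v^2 - 1.37*v + 1.83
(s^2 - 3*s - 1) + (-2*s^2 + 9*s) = -s^2 + 6*s - 1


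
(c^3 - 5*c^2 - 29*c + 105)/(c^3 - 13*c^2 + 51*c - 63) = (c + 5)/(c - 3)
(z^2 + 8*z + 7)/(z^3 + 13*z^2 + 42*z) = (z + 1)/(z*(z + 6))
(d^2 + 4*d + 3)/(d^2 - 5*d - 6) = (d + 3)/(d - 6)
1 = 1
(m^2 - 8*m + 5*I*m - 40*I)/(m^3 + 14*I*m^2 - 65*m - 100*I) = (m - 8)/(m^2 + 9*I*m - 20)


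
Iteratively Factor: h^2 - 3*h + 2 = (h - 1)*(h - 2)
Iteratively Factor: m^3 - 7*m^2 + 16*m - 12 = (m - 3)*(m^2 - 4*m + 4) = (m - 3)*(m - 2)*(m - 2)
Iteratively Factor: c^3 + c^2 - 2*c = (c - 1)*(c^2 + 2*c) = (c - 1)*(c + 2)*(c)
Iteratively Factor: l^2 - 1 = (l - 1)*(l + 1)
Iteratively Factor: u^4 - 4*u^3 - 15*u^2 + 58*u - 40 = (u - 1)*(u^3 - 3*u^2 - 18*u + 40) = (u - 5)*(u - 1)*(u^2 + 2*u - 8) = (u - 5)*(u - 1)*(u + 4)*(u - 2)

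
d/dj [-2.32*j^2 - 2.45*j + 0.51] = -4.64*j - 2.45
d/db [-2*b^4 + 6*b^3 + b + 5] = -8*b^3 + 18*b^2 + 1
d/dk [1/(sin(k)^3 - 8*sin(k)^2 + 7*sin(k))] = (-3*cos(k) + 16/tan(k) - 7*cos(k)/sin(k)^2)/((sin(k) - 7)^2*(sin(k) - 1)^2)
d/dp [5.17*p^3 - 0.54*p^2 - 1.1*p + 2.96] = 15.51*p^2 - 1.08*p - 1.1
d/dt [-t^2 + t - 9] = 1 - 2*t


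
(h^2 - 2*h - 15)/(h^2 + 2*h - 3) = (h - 5)/(h - 1)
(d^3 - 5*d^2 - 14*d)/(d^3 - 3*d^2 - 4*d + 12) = d*(d - 7)/(d^2 - 5*d + 6)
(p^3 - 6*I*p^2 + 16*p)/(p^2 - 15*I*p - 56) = p*(p + 2*I)/(p - 7*I)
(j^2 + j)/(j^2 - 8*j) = (j + 1)/(j - 8)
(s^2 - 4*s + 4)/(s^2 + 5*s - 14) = (s - 2)/(s + 7)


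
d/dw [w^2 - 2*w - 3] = 2*w - 2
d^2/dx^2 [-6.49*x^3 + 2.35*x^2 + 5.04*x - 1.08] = 4.7 - 38.94*x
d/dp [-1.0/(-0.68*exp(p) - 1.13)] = -0.68*exp(p)/(0.68*exp(p) + 1.13)^2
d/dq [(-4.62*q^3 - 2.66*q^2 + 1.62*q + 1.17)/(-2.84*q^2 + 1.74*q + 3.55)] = (13.1208*q^4 - 16.0776*q^3 - 49.2306*q^2 - 12.2404*q + 3.7152)/(8.0656*q^4 - 9.8832*q^3 - 17.1364*q^2 + 12.354*q + 12.6025)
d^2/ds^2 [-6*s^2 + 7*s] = -12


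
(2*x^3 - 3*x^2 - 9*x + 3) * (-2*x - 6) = -4*x^4 - 6*x^3 + 36*x^2 + 48*x - 18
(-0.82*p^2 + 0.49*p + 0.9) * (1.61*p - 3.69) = -1.3202*p^3 + 3.8147*p^2 - 0.3591*p - 3.321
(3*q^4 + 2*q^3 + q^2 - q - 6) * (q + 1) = 3*q^5 + 5*q^4 + 3*q^3 - 7*q - 6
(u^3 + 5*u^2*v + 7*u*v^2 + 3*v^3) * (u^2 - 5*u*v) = u^5 - 18*u^3*v^2 - 32*u^2*v^3 - 15*u*v^4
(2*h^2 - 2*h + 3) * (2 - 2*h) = -4*h^3 + 8*h^2 - 10*h + 6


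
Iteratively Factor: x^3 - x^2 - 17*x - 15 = (x - 5)*(x^2 + 4*x + 3) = (x - 5)*(x + 3)*(x + 1)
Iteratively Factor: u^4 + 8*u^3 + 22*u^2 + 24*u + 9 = (u + 3)*(u^3 + 5*u^2 + 7*u + 3) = (u + 1)*(u + 3)*(u^2 + 4*u + 3) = (u + 1)*(u + 3)^2*(u + 1)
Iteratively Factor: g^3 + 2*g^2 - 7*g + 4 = (g - 1)*(g^2 + 3*g - 4) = (g - 1)*(g + 4)*(g - 1)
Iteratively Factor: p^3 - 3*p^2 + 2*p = (p)*(p^2 - 3*p + 2) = p*(p - 1)*(p - 2)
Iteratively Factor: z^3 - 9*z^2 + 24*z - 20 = (z - 5)*(z^2 - 4*z + 4) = (z - 5)*(z - 2)*(z - 2)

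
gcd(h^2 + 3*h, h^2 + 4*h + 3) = h + 3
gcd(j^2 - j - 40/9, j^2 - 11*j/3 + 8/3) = j - 8/3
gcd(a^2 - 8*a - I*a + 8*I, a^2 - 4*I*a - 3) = a - I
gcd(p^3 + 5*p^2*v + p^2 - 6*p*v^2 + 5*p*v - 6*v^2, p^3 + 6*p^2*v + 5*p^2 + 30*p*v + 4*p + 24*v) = p^2 + 6*p*v + p + 6*v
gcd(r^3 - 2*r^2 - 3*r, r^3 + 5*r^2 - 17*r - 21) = r^2 - 2*r - 3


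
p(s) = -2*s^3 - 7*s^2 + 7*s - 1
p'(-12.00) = -689.00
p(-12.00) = 2363.00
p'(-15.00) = -1133.00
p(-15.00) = 5069.00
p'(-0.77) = 14.22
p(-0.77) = -9.63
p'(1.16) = -17.31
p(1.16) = -5.42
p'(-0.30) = 10.66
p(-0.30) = -3.68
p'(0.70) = -5.74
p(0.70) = -0.22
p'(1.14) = -16.76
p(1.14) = -5.08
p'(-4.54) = -53.11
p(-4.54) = 10.09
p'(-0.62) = 13.37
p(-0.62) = -7.55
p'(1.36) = -23.14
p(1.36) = -9.46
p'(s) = -6*s^2 - 14*s + 7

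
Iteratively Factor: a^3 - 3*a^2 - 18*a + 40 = (a - 5)*(a^2 + 2*a - 8) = (a - 5)*(a - 2)*(a + 4)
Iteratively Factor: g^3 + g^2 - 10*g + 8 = (g - 1)*(g^2 + 2*g - 8) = (g - 1)*(g + 4)*(g - 2)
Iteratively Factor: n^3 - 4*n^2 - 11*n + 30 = (n - 5)*(n^2 + n - 6) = (n - 5)*(n - 2)*(n + 3)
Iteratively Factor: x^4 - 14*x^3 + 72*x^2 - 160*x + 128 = (x - 2)*(x^3 - 12*x^2 + 48*x - 64) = (x - 4)*(x - 2)*(x^2 - 8*x + 16) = (x - 4)^2*(x - 2)*(x - 4)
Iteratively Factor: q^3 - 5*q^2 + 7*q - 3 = (q - 1)*(q^2 - 4*q + 3) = (q - 1)^2*(q - 3)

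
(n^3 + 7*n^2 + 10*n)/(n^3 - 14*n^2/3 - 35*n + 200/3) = 3*n*(n + 2)/(3*n^2 - 29*n + 40)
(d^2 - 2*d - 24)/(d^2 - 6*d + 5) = (d^2 - 2*d - 24)/(d^2 - 6*d + 5)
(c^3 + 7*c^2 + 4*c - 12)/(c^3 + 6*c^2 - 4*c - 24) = (c - 1)/(c - 2)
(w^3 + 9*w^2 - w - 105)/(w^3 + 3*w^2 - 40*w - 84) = (w^2 + 2*w - 15)/(w^2 - 4*w - 12)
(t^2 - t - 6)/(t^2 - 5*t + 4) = (t^2 - t - 6)/(t^2 - 5*t + 4)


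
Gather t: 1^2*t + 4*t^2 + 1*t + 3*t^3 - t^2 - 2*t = 3*t^3 + 3*t^2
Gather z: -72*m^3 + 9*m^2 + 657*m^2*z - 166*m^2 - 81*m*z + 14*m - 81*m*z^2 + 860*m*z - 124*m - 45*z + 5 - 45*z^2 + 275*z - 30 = -72*m^3 - 157*m^2 - 110*m + z^2*(-81*m - 45) + z*(657*m^2 + 779*m + 230) - 25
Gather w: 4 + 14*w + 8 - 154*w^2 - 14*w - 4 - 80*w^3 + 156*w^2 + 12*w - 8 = -80*w^3 + 2*w^2 + 12*w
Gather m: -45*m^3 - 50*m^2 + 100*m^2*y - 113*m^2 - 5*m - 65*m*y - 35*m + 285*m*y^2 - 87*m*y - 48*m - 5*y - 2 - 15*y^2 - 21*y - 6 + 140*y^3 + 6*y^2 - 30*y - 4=-45*m^3 + m^2*(100*y - 163) + m*(285*y^2 - 152*y - 88) + 140*y^3 - 9*y^2 - 56*y - 12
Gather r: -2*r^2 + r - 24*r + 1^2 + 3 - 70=-2*r^2 - 23*r - 66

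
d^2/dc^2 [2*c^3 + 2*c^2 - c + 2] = 12*c + 4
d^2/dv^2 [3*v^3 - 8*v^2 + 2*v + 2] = 18*v - 16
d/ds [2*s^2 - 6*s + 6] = 4*s - 6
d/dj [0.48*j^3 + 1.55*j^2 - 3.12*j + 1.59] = 1.44*j^2 + 3.1*j - 3.12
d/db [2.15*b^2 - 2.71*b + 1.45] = 4.3*b - 2.71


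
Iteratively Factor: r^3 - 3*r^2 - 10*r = (r + 2)*(r^2 - 5*r) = r*(r + 2)*(r - 5)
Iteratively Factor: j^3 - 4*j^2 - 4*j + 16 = (j - 2)*(j^2 - 2*j - 8) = (j - 4)*(j - 2)*(j + 2)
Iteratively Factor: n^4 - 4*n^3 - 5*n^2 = (n)*(n^3 - 4*n^2 - 5*n) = n*(n + 1)*(n^2 - 5*n) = n*(n - 5)*(n + 1)*(n)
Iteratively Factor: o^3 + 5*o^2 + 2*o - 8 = (o + 2)*(o^2 + 3*o - 4) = (o + 2)*(o + 4)*(o - 1)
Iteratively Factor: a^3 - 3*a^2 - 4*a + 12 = (a + 2)*(a^2 - 5*a + 6) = (a - 2)*(a + 2)*(a - 3)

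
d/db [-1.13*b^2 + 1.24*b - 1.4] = 1.24 - 2.26*b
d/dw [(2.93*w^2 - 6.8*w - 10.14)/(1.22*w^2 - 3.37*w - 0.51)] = (-1.5781*w^2 + 21.753*w - 30.7038)/(1.4884*w^4 - 8.2228*w^3 + 10.1125*w^2 + 3.4374*w + 0.2601)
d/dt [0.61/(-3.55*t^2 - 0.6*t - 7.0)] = (4.331*t + 0.366)/(3.55*t^2 + 0.6*t + 7.0)^2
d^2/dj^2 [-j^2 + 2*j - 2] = -2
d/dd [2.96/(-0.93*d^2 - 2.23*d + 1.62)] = (5.5056*d + 6.6008)/(0.93*d^2 + 2.23*d - 1.62)^2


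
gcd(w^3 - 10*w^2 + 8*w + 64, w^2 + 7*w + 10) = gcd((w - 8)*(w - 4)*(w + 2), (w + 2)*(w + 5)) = w + 2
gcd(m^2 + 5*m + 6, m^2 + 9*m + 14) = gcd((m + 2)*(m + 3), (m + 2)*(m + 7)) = m + 2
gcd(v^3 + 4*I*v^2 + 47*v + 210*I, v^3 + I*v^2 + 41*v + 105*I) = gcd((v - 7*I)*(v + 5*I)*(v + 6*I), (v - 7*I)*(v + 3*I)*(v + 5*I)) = v^2 - 2*I*v + 35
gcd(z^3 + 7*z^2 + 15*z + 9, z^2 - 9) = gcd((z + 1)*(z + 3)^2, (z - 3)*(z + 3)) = z + 3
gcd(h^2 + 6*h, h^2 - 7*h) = h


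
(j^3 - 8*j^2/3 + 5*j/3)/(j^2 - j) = j - 5/3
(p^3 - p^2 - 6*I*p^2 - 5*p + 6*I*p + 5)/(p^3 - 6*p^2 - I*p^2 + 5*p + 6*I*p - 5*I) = (p - 5*I)/(p - 5)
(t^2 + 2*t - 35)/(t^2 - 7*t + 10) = (t + 7)/(t - 2)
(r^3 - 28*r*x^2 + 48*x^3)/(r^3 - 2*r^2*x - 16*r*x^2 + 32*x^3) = (r + 6*x)/(r + 4*x)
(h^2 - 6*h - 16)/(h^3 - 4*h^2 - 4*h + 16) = (h - 8)/(h^2 - 6*h + 8)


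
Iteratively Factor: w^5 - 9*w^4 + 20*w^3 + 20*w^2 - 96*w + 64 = (w - 2)*(w^4 - 7*w^3 + 6*w^2 + 32*w - 32) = (w - 4)*(w - 2)*(w^3 - 3*w^2 - 6*w + 8) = (w - 4)*(w - 2)*(w + 2)*(w^2 - 5*w + 4) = (w - 4)*(w - 2)*(w - 1)*(w + 2)*(w - 4)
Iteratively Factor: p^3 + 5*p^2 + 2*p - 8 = (p - 1)*(p^2 + 6*p + 8) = (p - 1)*(p + 4)*(p + 2)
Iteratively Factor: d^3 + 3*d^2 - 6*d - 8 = (d + 1)*(d^2 + 2*d - 8) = (d - 2)*(d + 1)*(d + 4)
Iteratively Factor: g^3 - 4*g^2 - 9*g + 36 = (g - 4)*(g^2 - 9) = (g - 4)*(g - 3)*(g + 3)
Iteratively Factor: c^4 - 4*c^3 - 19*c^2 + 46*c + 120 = (c - 5)*(c^3 + c^2 - 14*c - 24) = (c - 5)*(c + 2)*(c^2 - c - 12) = (c - 5)*(c - 4)*(c + 2)*(c + 3)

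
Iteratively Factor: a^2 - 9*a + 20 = (a - 5)*(a - 4)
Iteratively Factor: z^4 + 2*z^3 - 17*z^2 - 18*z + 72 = (z + 3)*(z^3 - z^2 - 14*z + 24) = (z + 3)*(z + 4)*(z^2 - 5*z + 6) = (z - 3)*(z + 3)*(z + 4)*(z - 2)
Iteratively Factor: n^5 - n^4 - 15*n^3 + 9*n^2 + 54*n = (n)*(n^4 - n^3 - 15*n^2 + 9*n + 54) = n*(n + 2)*(n^3 - 3*n^2 - 9*n + 27) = n*(n - 3)*(n + 2)*(n^2 - 9) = n*(n - 3)*(n + 2)*(n + 3)*(n - 3)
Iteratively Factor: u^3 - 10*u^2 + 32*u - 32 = (u - 4)*(u^2 - 6*u + 8) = (u - 4)*(u - 2)*(u - 4)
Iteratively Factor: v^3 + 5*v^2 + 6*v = (v + 2)*(v^2 + 3*v) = (v + 2)*(v + 3)*(v)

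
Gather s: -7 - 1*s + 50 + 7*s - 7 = 6*s + 36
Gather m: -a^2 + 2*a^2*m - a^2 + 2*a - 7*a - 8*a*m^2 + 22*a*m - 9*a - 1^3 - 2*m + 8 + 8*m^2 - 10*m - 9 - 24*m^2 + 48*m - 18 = -2*a^2 - 14*a + m^2*(-8*a - 16) + m*(2*a^2 + 22*a + 36) - 20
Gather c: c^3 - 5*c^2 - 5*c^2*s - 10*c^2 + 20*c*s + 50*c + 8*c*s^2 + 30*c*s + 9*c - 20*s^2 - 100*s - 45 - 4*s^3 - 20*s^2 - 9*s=c^3 + c^2*(-5*s - 15) + c*(8*s^2 + 50*s + 59) - 4*s^3 - 40*s^2 - 109*s - 45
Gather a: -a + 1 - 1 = -a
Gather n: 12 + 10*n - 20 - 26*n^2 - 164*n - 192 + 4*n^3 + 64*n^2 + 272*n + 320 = 4*n^3 + 38*n^2 + 118*n + 120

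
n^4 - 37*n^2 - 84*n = n*(n - 7)*(n + 3)*(n + 4)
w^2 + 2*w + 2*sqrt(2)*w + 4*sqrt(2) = (w + 2)*(w + 2*sqrt(2))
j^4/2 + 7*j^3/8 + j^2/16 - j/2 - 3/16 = (j/2 + 1/2)*(j - 3/4)*(j + 1/2)*(j + 1)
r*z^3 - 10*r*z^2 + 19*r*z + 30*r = (z - 6)*(z - 5)*(r*z + r)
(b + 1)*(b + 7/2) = b^2 + 9*b/2 + 7/2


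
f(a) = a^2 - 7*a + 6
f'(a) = 2*a - 7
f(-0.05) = 6.35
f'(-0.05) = -7.10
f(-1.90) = 22.91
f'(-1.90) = -10.80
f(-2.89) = 34.58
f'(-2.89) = -12.78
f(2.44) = -5.13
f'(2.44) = -2.12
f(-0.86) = 12.76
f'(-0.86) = -8.72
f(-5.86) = 81.36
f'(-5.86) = -18.72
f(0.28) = 4.12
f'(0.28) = -6.44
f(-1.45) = 18.25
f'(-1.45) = -9.90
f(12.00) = 66.00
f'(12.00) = 17.00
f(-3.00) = 36.00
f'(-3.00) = -13.00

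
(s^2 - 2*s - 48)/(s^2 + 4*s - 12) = (s - 8)/(s - 2)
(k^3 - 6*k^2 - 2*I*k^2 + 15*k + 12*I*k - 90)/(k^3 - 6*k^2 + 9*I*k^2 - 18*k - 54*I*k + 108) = (k - 5*I)/(k + 6*I)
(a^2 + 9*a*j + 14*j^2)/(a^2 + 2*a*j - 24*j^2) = (a^2 + 9*a*j + 14*j^2)/(a^2 + 2*a*j - 24*j^2)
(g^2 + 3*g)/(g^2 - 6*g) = (g + 3)/(g - 6)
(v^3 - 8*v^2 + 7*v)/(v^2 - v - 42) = v*(v - 1)/(v + 6)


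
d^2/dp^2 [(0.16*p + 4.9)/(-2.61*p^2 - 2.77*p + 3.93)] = (-(0.16*p + 4.9)*(5.22*p + 2.77)*(10.44*p + 5.54) + (2.5056*p + 26.4644)*(2.61*p^2 + 2.77*p - 3.93))/(2.61*p^2 + 2.77*p - 3.93)^3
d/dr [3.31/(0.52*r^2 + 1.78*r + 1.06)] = (-3.4424*r - 5.8918)/(0.52*r^2 + 1.78*r + 1.06)^2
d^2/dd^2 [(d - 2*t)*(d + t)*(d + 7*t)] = 6*d + 12*t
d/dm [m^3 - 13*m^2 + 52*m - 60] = 3*m^2 - 26*m + 52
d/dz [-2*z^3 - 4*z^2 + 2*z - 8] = -6*z^2 - 8*z + 2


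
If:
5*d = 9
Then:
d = 9/5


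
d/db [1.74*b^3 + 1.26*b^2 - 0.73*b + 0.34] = 5.22*b^2 + 2.52*b - 0.73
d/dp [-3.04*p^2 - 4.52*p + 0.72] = -6.08*p - 4.52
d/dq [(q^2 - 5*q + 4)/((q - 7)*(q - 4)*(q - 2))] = (-q^2 + 2*q + 5)/(q^4 - 18*q^3 + 109*q^2 - 252*q + 196)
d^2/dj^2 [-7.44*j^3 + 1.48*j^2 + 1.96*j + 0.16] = 2.96 - 44.64*j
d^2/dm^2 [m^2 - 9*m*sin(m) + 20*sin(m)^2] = 9*m*sin(m) - 80*sin(m)^2 - 18*cos(m) + 42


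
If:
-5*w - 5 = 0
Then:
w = -1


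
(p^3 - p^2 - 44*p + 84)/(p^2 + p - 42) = p - 2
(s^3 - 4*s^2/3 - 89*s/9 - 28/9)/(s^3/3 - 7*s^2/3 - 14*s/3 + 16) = (9*s^3 - 12*s^2 - 89*s - 28)/(3*(s^3 - 7*s^2 - 14*s + 48))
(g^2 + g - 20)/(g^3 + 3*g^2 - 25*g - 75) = (g - 4)/(g^2 - 2*g - 15)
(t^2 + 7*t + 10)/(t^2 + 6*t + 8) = (t + 5)/(t + 4)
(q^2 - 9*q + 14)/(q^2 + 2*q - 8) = (q - 7)/(q + 4)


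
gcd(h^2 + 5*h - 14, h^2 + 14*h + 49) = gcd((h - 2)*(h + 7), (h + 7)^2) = h + 7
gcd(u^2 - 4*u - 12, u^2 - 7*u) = 1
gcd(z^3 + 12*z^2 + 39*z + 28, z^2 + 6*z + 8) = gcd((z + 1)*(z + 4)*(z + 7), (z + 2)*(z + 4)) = z + 4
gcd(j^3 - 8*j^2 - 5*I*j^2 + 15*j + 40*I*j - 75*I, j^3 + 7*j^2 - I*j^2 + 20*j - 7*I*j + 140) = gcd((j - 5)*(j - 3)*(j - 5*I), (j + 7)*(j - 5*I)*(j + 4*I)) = j - 5*I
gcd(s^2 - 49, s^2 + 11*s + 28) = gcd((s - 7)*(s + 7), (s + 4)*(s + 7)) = s + 7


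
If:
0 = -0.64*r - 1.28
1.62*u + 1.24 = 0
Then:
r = -2.00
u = -0.77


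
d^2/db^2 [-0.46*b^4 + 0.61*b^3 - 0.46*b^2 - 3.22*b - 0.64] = -5.52*b^2 + 3.66*b - 0.92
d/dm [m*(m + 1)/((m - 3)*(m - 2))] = 6*(-m^2 + 2*m + 1)/(m^4 - 10*m^3 + 37*m^2 - 60*m + 36)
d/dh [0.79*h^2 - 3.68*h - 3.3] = 1.58*h - 3.68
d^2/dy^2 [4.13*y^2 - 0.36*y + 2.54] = 8.26000000000000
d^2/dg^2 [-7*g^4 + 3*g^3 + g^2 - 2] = -84*g^2 + 18*g + 2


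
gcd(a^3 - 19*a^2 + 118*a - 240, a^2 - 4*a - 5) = a - 5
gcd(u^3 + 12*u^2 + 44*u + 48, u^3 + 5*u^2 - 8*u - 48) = u + 4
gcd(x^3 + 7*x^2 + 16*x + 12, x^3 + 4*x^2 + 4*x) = x^2 + 4*x + 4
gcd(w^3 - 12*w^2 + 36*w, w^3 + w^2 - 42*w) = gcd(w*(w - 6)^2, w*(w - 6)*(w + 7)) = w^2 - 6*w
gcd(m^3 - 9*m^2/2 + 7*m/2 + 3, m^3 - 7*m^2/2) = 1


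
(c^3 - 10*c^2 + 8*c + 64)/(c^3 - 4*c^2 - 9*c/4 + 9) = 4*(c^2 - 6*c - 16)/(4*c^2 - 9)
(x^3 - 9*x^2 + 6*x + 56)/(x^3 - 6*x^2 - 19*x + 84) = (x^2 - 2*x - 8)/(x^2 + x - 12)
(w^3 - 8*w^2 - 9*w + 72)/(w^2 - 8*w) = w - 9/w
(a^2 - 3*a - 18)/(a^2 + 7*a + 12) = (a - 6)/(a + 4)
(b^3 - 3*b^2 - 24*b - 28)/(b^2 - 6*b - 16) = (b^2 - 5*b - 14)/(b - 8)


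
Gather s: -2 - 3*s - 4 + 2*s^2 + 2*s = 2*s^2 - s - 6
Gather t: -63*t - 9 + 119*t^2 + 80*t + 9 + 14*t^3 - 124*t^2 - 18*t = 14*t^3 - 5*t^2 - t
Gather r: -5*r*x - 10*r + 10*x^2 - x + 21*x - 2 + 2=r*(-5*x - 10) + 10*x^2 + 20*x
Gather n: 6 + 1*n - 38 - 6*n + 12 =-5*n - 20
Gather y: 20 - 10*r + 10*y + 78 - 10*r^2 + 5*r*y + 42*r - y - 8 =-10*r^2 + 32*r + y*(5*r + 9) + 90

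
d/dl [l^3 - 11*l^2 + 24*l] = 3*l^2 - 22*l + 24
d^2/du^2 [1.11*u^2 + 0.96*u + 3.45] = 2.22000000000000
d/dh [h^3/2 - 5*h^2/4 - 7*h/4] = 3*h^2/2 - 5*h/2 - 7/4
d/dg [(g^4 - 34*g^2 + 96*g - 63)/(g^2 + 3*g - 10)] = (2*g^5 + 9*g^4 - 40*g^3 - 198*g^2 + 806*g - 771)/(g^4 + 6*g^3 - 11*g^2 - 60*g + 100)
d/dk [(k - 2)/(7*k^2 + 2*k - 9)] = (-7*k^2 + 28*k - 5)/(49*k^4 + 28*k^3 - 122*k^2 - 36*k + 81)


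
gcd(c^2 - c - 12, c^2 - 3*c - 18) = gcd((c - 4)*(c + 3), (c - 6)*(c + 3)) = c + 3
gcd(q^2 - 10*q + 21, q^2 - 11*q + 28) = q - 7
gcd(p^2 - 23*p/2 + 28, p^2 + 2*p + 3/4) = 1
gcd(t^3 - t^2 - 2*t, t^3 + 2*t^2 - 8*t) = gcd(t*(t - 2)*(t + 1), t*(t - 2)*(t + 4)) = t^2 - 2*t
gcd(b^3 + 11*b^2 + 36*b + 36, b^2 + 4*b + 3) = b + 3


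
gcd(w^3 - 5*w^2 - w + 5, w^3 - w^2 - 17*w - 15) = w^2 - 4*w - 5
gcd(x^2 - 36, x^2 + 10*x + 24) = x + 6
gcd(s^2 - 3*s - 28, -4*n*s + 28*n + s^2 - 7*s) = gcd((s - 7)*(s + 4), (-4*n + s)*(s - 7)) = s - 7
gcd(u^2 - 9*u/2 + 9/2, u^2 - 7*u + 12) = u - 3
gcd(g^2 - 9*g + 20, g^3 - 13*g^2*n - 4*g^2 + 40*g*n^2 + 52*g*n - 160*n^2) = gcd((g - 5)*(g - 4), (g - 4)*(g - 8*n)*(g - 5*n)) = g - 4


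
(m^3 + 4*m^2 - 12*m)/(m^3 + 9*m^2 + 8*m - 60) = m/(m + 5)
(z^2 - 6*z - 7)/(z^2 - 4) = (z^2 - 6*z - 7)/(z^2 - 4)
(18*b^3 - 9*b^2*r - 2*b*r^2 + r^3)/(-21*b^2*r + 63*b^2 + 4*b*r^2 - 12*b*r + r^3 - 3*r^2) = (-6*b^2 + b*r + r^2)/(7*b*r - 21*b + r^2 - 3*r)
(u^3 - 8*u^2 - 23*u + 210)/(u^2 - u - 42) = (u^2 - u - 30)/(u + 6)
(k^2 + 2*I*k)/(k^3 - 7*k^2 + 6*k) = (k + 2*I)/(k^2 - 7*k + 6)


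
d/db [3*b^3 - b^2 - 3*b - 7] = 9*b^2 - 2*b - 3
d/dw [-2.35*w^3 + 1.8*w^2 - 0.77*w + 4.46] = -7.05*w^2 + 3.6*w - 0.77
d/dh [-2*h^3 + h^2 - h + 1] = -6*h^2 + 2*h - 1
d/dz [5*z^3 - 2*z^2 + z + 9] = 15*z^2 - 4*z + 1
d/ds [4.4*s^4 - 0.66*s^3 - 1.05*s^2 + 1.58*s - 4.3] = 17.6*s^3 - 1.98*s^2 - 2.1*s + 1.58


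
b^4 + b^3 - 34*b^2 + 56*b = b*(b - 4)*(b - 2)*(b + 7)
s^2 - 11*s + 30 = (s - 6)*(s - 5)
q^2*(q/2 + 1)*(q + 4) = q^4/2 + 3*q^3 + 4*q^2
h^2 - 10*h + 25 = (h - 5)^2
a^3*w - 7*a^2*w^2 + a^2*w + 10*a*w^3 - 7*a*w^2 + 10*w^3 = (a - 5*w)*(a - 2*w)*(a*w + w)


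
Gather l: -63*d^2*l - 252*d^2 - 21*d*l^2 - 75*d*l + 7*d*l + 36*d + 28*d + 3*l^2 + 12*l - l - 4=-252*d^2 + 64*d + l^2*(3 - 21*d) + l*(-63*d^2 - 68*d + 11) - 4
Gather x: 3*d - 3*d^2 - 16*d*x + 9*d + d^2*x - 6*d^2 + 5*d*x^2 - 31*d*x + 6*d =-9*d^2 + 5*d*x^2 + 18*d + x*(d^2 - 47*d)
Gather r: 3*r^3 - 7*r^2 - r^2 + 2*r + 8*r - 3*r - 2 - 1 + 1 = 3*r^3 - 8*r^2 + 7*r - 2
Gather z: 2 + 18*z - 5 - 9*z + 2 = 9*z - 1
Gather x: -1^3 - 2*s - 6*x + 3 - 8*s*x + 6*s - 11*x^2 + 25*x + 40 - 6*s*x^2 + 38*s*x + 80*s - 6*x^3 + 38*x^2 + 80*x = 84*s - 6*x^3 + x^2*(27 - 6*s) + x*(30*s + 99) + 42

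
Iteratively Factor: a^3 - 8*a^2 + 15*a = (a - 3)*(a^2 - 5*a) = (a - 5)*(a - 3)*(a)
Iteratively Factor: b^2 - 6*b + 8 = (b - 4)*(b - 2)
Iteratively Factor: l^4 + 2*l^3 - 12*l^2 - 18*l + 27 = (l + 3)*(l^3 - l^2 - 9*l + 9) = (l - 1)*(l + 3)*(l^2 - 9) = (l - 1)*(l + 3)^2*(l - 3)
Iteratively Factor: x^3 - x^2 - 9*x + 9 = (x - 3)*(x^2 + 2*x - 3) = (x - 3)*(x - 1)*(x + 3)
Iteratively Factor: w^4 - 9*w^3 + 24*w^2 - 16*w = (w - 4)*(w^3 - 5*w^2 + 4*w) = (w - 4)^2*(w^2 - w) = w*(w - 4)^2*(w - 1)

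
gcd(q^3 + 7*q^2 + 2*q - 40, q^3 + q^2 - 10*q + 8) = q^2 + 2*q - 8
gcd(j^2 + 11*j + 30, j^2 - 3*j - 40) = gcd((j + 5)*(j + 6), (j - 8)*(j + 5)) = j + 5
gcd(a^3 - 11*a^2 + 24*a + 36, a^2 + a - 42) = a - 6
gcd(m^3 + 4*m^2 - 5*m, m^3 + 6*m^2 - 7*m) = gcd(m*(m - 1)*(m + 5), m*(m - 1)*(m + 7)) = m^2 - m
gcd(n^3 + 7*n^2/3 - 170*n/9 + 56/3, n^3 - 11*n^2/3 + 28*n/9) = n^2 - 11*n/3 + 28/9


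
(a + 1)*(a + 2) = a^2 + 3*a + 2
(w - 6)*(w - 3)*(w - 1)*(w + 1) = w^4 - 9*w^3 + 17*w^2 + 9*w - 18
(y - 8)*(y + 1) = y^2 - 7*y - 8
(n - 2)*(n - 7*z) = n^2 - 7*n*z - 2*n + 14*z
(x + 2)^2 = x^2 + 4*x + 4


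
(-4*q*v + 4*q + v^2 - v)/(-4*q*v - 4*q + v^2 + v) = (v - 1)/(v + 1)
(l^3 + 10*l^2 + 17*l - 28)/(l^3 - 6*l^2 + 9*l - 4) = (l^2 + 11*l + 28)/(l^2 - 5*l + 4)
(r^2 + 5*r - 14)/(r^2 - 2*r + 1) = (r^2 + 5*r - 14)/(r^2 - 2*r + 1)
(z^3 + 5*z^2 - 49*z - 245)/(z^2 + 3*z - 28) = (z^2 - 2*z - 35)/(z - 4)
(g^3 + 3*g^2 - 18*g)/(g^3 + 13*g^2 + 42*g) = (g - 3)/(g + 7)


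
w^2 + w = w*(w + 1)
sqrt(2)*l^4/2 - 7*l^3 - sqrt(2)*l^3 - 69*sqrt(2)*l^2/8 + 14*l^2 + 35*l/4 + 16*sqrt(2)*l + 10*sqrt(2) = (l - 5/2)*(l + 1/2)*(l - 8*sqrt(2))*(sqrt(2)*l/2 + 1)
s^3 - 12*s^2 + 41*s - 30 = (s - 6)*(s - 5)*(s - 1)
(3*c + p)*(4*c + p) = 12*c^2 + 7*c*p + p^2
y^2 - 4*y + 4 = (y - 2)^2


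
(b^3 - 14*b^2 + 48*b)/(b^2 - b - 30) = b*(b - 8)/(b + 5)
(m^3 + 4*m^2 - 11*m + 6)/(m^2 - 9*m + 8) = (m^2 + 5*m - 6)/(m - 8)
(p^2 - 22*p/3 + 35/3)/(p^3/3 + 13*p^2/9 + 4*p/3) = 3*(3*p^2 - 22*p + 35)/(p*(3*p^2 + 13*p + 12))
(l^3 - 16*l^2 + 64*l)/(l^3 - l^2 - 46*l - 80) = l*(l - 8)/(l^2 + 7*l + 10)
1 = 1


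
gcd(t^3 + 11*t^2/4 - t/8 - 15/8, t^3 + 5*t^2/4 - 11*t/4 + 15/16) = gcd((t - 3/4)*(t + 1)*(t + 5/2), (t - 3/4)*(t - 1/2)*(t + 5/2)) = t^2 + 7*t/4 - 15/8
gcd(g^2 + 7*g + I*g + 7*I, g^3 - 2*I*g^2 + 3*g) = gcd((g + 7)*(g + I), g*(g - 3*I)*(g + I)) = g + I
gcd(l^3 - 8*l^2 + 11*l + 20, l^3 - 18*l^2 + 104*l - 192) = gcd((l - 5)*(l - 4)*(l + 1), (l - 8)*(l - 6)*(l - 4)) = l - 4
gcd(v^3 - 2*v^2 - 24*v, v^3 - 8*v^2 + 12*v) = v^2 - 6*v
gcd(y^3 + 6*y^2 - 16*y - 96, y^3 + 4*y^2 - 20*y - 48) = y^2 + 2*y - 24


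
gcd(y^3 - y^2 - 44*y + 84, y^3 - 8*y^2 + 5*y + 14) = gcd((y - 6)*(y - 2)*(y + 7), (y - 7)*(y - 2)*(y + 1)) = y - 2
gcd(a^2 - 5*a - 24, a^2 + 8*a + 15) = a + 3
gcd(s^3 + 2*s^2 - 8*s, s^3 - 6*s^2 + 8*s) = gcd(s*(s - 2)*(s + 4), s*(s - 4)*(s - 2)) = s^2 - 2*s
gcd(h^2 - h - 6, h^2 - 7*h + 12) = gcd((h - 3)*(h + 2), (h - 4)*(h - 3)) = h - 3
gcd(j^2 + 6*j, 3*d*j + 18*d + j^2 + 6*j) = j + 6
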